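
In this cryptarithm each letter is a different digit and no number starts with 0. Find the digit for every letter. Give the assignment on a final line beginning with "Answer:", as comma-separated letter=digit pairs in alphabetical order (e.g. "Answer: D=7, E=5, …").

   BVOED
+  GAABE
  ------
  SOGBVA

Step 1. [S] S is the leading digit of a 6-digit sum of two 5-digit numbers; the final carry is exactly 1, so S=1.
Step 2. [col 1: D + E ≡ A (mod 10)] A=2 is one option consistent with column 1 (D + E ≡ A (mod 10), carry-in 0) — take it, so A=2.
Step 3. [col 1: D + E ≡ A (mod 10)] column 1 (D + E ≡ A (mod 10), carry-in 0) doesn't pin E yet; pick E=8 and continue, so E=8.
Step 4. [col 1: D + E ≡ A (mod 10)] column 1 reads D+E+carry(0)=A with E=8, A=2; with digits 1,2,8 already taken and all letters distinct, the only value for D is 4 ⇒ D=4.
Step 5. [col 2: E + B ≡ V (mod 10)] several values work for V in column 2 (E + B ≡ V (mod 10), carry-in 1); try V=5. So V=5.
Step 6. [col 2: E + B ≡ V (mod 10)] from column 2 (E=8, V=5, carry-in 1, digits 1,2,4,5,8 already taken and all letters distinct): B must equal 6. So B=6.
Step 7. [col 3: O + A ≡ B (mod 10)] from column 3 (A=2, B=6, carry-in 1, digits 1,2,4,5,6,8 already taken and all letters distinct): O must equal 3, so O=3.
Step 8. [col 4: V + A ≡ G (mod 10)] column 4: given V=5, A=2, carry-in 0, and digits 1,2,3,4,5,6,8 already taken and all letters distinct, V+A≡G (mod 10) forces G=7, so G=7.

Answer: A=2, B=6, D=4, E=8, G=7, O=3, S=1, V=5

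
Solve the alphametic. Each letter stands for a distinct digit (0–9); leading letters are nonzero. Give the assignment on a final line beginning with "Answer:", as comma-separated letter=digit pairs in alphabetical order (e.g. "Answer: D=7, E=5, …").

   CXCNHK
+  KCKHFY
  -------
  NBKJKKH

Step 1. [col 1: K + Y ≡ H (mod 10)] Y=9 is one option consistent with column 1 (K + Y ≡ H (mod 10), carry-in 0) — take it. So Y=9.
Step 2. [N] N is the leading digit of a 7-digit sum of two 6-digit numbers; the final carry is exactly 1, so N=1.
Step 3. [col 1: K + Y ≡ H (mod 10)] no forcing yet in column 1 (carry-in 0); H=5 is free and consistent — try it ⇒ H=5.
Step 4. [col 1: K + Y ≡ H (mod 10)] column 1: given Y=9, H=5, carry-in 0, and digits 1,5,9 already taken and all letters distinct, K+Y≡H (mod 10) forces K=6. So K=6.
Step 5. [col 2: H + F ≡ K (mod 10)] from column 2 (H=5, K=6, carry-in 1, digits 1,5,6,9 already taken and all letters distinct): F must equal 0. So F=0.
Step 6. [col 4: C + K ≡ J (mod 10)] J=3 is one option consistent with column 4 (C + K ≡ J (mod 10), carry-in 0) — take it. So J=3.
Step 7. [col 4: C + K ≡ J (mod 10)] column 4: given K=6, J=3, carry-in 0, and digits 0,1,3,5,6,9 already taken and all letters distinct, C+K≡J (mod 10) forces C=7. So C=7.
Step 8. [col 5: X + C ≡ K (mod 10)] column 5 reads X+C+carry(1)=K with C=7, K=6; with digits 0,1,3,5,6,7,9 already taken and all letters distinct, the only value for X is 8 ⇒ X=8.
Step 9. [col 6: C + K ≡ B (mod 10)] column 6: given C=7, K=6, carry-in 1, and digits 0,1,3,5,6,7,8,9 already taken and all letters distinct, C+K≡B (mod 10) forces B=4 ⇒ B=4.

Answer: B=4, C=7, F=0, H=5, J=3, K=6, N=1, X=8, Y=9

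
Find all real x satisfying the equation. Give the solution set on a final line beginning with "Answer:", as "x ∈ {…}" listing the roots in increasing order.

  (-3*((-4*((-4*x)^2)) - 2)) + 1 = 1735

Step 1. [(-3*((-4*((-4*x)^2)) - 2)) + 1 = 1735] peel the +1: subtract 1 from each side, so sub: -3*((-4*((-4*x)^2)) - 2) = 1734.
Step 2. [-3*((-4*((-4*x)^2)) - 2) = 1734] leading coefficient -3: divide by -3 ⇒ div: (-4*((-4*x)^2)) - 2 = -578.
Step 3. [(-4*((-4*x)^2)) - 2 = -578] -2 is outermost — add 2 both sides, so sub: -4*((-4*x)^2) = -576.
Step 4. [-4*((-4*x)^2) = -576] -4·(inner) — divide through by -4. So div: (-4*x)^2 = 144.
Step 5. [(-4*x)^2 = 144] LHS squared, RHS 144 ≥ 0: apply √ (±) ⇒ sqrt: -4*x = 12 or -12.
Step 6. [-4*x = 12 or -12] -4 out front; divide by -4, so div: x = -3 or 3.

Answer: x ∈ {-3, 3}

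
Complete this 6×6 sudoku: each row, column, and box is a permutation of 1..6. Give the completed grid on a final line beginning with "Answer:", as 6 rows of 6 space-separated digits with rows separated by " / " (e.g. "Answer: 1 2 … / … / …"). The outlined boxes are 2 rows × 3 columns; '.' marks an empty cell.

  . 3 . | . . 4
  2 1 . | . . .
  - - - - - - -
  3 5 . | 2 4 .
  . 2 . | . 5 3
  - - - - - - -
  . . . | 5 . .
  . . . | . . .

Step 1. [r6c4∈{1,3,4,6}] col 4 places 4 nowhere but r6c4. So r6c4=4.
Step 2. [r6c2∈{6}] only 6 remains possible at r6c2. So r6c2=6.
Step 3. [r2c3∈{4,5,6}] row 2 places 4 nowhere but r2c3 ⇒ r2c3=4.
Step 4. [r1c5∈{1,2,6}] r1c5 is the only open cell in row 1 admitting 2, so r1c5=2.
Step 5. [r4c1∈{1,4,6}] across row 4, 4 lands solely at r4c1. So r4c1=4.
Step 6. [r5c1∈{1}] nothing but 1 survives at r5c1, so r5c1=1.
Step 7. [r1c1∈{5,6}] r1c1 is the only open cell in col 1 admitting 6 ⇒ r1c1=6.
Step 8. [r6c5∈{1,3}] 1 has one home in col 5: r6c5. So r6c5=1.
Step 9. [r5c5∈{3,6}] r5c5 is the only open cell in box 6 admitting 3. So r5c5=3.
Step 10. [r5c6∈{2,6}] 6 has one home in row 5: r5c6, so r5c6=6.
Step 11. [r4c4∈{1,6}] box 4 places 6 nowhere but r4c4 ⇒ r4c4=6.
Step 12. [r6c3∈{2,3,5}] row 6 places 3 nowhere but r6c3. So r6c3=3.
Step 13. [r3c6∈{1}] nothing but 1 survives at r3c6, so r3c6=1.
Step 14. [r4c3∈{1}] r4c3 is down to just 1, so r4c3=1.
Step 15. [r5c2∈{4}] r5c2 is down to just 4. So r5c2=4.
Step 16. [r1c3∈{5}] r1c3's peers cover all but 5. So r1c3=5.
Step 17. [r6c6∈{2}] r6c6 is down to just 2. So r6c6=2.
Step 18. [r3c3∈{6}] r3c3 has the single candidate 6. So r3c3=6.
Step 19. [r1c4∈{1}] nothing but 1 survives at r1c4, so r1c4=1.
Step 20. [r2c6∈{5}] r2c6's peers cover all but 5 ⇒ r2c6=5.
Step 21. [r6c1∈{5}] nothing but 5 survives at r6c1. So r6c1=5.
Step 22. [r5c3∈{2}] nothing but 2 survives at r5c3 ⇒ r5c3=2.
Step 23. [r2c4∈{3}] r2c4 is down to just 3, so r2c4=3.
Step 24. [r2c5∈{6}] r2c5's peers cover all but 6. So r2c5=6.

Answer: 6 3 5 1 2 4 / 2 1 4 3 6 5 / 3 5 6 2 4 1 / 4 2 1 6 5 3 / 1 4 2 5 3 6 / 5 6 3 4 1 2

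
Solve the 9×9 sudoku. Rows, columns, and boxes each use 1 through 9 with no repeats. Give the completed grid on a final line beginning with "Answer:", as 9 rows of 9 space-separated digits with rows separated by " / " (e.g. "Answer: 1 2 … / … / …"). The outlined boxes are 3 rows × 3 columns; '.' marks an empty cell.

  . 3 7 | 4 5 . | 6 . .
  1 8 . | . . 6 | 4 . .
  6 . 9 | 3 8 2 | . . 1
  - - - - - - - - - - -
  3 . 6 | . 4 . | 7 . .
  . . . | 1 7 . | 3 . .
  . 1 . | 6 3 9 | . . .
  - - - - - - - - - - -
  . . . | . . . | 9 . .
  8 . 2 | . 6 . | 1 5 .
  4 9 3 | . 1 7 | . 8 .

Step 1. [r4c4∈{2,5,8}] in box 5, 2 fits only at r4c4. So r4c4=2.
Step 2. [r4c2∈{5}] nothing but 5 survives at r4c2 ⇒ r4c2=5.
Step 3. [r6c7∈{2,5,8}] r6c7 is the only open cell in col 7 admitting 8. So r6c7=8.
Step 4. [r4c9∈{9}] r4c9 is down to just 9. So r4c9=9.
Step 5. [r5c2∈{2,4}] 2 has one home in col 2: r5c2, so r5c2=2.
Step 6. [r7c1∈{5,7}] in col 1, 5 fits only at r7c1 ⇒ r7c1=5.
Step 7. [r9c9∈{2,6}] 6 has one home in row 9: r9c9. So r9c9=6.
Step 8. [r6c9∈{2,4,5}] in row 6, 5 fits only at r6c9. So r6c9=5.
Step 9. [r5c9∈{4}] r5c9 has the single candidate 4 ⇒ r5c9=4.
Step 10. [r7c8∈{2,3,4,7}] in col 8, 4 fits only at r7c8. So r7c8=4.
Step 11. [r2c8∈{2,3,7,9}] 3 has one home in col 8: r2c8. So r2c8=3.
Step 12. [r2c9∈{2,7}] 2 has one home in row 2: r2c9 ⇒ r2c9=2.
Step 13. [r8c2∈{7}] nothing but 7 survives at r8c2. So r8c2=7.
Step 14. [r8c9∈{3}] r8c9's peers cover all but 3 ⇒ r8c9=3.
Step 15. [r4c6∈{8}] only 8 remains possible at r4c6. So r4c6=8.
Step 16. [r2c5∈{9}] only 9 remains possible at r2c5, so r2c5=9.
Step 17. [r1c6∈{1}] r1c6's peers cover all but 1 ⇒ r1c6=1.
Step 18. [r5c8∈{6}] r5c8 is down to just 6, so r5c8=6.
Step 19. [r2c3∈{5}] r2c3 has the single candidate 5 ⇒ r2c3=5.
Step 20. [r3c8∈{7}] nothing but 7 survives at r3c8. So r3c8=7.
Step 21. [r1c8∈{9}] r1c8's peers cover all but 9 ⇒ r1c8=9.
Step 22. [r2c4∈{7}] nothing but 7 survives at r2c4 ⇒ r2c4=7.
Step 23. [r5c3∈{8}] r5c3 is down to just 8. So r5c3=8.
Step 24. [r8c6∈{4}] r8c6 has the single candidate 4 ⇒ r8c6=4.
Step 25. [r3c2∈{4}] r3c2 has the single candidate 4 ⇒ r3c2=4.
Step 26. [r5c6∈{5}] only 5 remains possible at r5c6, so r5c6=5.
Step 27. [r8c4∈{9}] r8c4 is down to just 9 ⇒ r8c4=9.
Step 28. [r7c6∈{3}] r7c6 has the single candidate 3 ⇒ r7c6=3.
Step 29. [r5c1∈{9}] r5c1 has the single candidate 9, so r5c1=9.
Step 30. [r6c3∈{4}] nothing but 4 survives at r6c3 ⇒ r6c3=4.
Step 31. [r3c7∈{5}] only 5 remains possible at r3c7. So r3c7=5.
Step 32. [r9c4∈{5}] nothing but 5 survives at r9c4 ⇒ r9c4=5.
Step 33. [r7c2∈{6}] nothing but 6 survives at r7c2 ⇒ r7c2=6.
Step 34. [r7c3∈{1}] r7c3's peers cover all but 1, so r7c3=1.
Step 35. [r7c4∈{8}] r7c4 is down to just 8. So r7c4=8.
Step 36. [r1c1∈{2}] r1c1 is down to just 2, so r1c1=2.
Step 37. [r6c8∈{2}] only 2 remains possible at r6c8. So r6c8=2.
Step 38. [r7c9∈{7}] nothing but 7 survives at r7c9. So r7c9=7.
Step 39. [r6c1∈{7}] r6c1 is down to just 7, so r6c1=7.
Step 40. [r9c7∈{2}] r9c7 has the single candidate 2 ⇒ r9c7=2.
Step 41. [r1c9∈{8}] r1c9 has the single candidate 8. So r1c9=8.
Step 42. [r7c5∈{2}] r7c5's peers cover all but 2 ⇒ r7c5=2.
Step 43. [r4c8∈{1}] nothing but 1 survives at r4c8 ⇒ r4c8=1.

Answer: 2 3 7 4 5 1 6 9 8 / 1 8 5 7 9 6 4 3 2 / 6 4 9 3 8 2 5 7 1 / 3 5 6 2 4 8 7 1 9 / 9 2 8 1 7 5 3 6 4 / 7 1 4 6 3 9 8 2 5 / 5 6 1 8 2 3 9 4 7 / 8 7 2 9 6 4 1 5 3 / 4 9 3 5 1 7 2 8 6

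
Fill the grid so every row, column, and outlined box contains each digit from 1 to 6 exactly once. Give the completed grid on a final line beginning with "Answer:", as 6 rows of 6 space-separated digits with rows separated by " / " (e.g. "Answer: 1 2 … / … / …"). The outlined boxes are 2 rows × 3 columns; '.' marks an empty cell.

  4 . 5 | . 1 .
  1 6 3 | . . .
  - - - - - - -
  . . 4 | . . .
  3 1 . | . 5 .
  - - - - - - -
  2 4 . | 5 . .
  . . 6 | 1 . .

Step 1. [r3c1∈{5,6}] across col 1, 6 lands solely at r3c1, so r3c1=6.
Step 2. [r6c2∈{3,5}] r6c2 is the only open cell in col 2 admitting 3 ⇒ r6c2=3.
Step 3. [r1c2∈{2}] r1c2 is down to just 2 ⇒ r1c2=2.
Step 4. [r5c5∈{3,6}] in col 5, 6 fits only at r5c5 ⇒ r5c5=6.
Step 5. [r3c5∈{2,3}] col 5 places 3 nowhere but r3c5. So r3c5=3.
Step 6. [r3c4∈{2}] r3c4 is down to just 2, so r3c4=2.
Step 7. [r2c4∈{4}] r2c4 has the single candidate 4 ⇒ r2c4=4.
Step 8. [r6c5∈{2,4}] across col 5, 4 lands solely at r6c5. So r6c5=4.
Step 9. [r1c4∈{3,6}] r1c4 is the only open cell in col 4 admitting 3, so r1c4=3.
Step 10. [r6c6∈{2}] r6c6 has the single candidate 2, so r6c6=2.
Step 11. [r1c6∈{6}] nothing but 6 survives at r1c6, so r1c6=6.
Step 12. [r6c1∈{5}] nothing but 5 survives at r6c1. So r6c1=5.
Step 13. [r5c6∈{3}] r5c6 has the single candidate 3. So r5c6=3.
Step 14. [r4c4∈{6}] r4c4's peers cover all but 6, so r4c4=6.
Step 15. [r4c6∈{4}] r4c6 is down to just 4, so r4c6=4.
Step 16. [r3c2∈{5}] r3c2's peers cover all but 5, so r3c2=5.
Step 17. [r2c6∈{5}] r2c6's peers cover all but 5, so r2c6=5.
Step 18. [r3c6∈{1}] r3c6 has the single candidate 1 ⇒ r3c6=1.
Step 19. [r2c5∈{2}] nothing but 2 survives at r2c5 ⇒ r2c5=2.
Step 20. [r5c3∈{1}] r5c3's peers cover all but 1. So r5c3=1.
Step 21. [r4c3∈{2}] r4c3's peers cover all but 2. So r4c3=2.

Answer: 4 2 5 3 1 6 / 1 6 3 4 2 5 / 6 5 4 2 3 1 / 3 1 2 6 5 4 / 2 4 1 5 6 3 / 5 3 6 1 4 2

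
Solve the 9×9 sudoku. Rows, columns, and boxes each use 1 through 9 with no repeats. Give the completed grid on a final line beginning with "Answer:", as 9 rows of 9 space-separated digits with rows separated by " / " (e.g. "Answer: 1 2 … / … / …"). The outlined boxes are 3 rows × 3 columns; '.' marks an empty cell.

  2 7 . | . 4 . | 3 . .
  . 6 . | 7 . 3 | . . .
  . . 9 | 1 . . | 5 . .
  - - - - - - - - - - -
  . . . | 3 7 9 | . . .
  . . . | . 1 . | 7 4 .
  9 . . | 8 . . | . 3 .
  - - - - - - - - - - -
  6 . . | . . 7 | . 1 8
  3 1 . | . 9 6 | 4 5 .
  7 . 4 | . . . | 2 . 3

Step 1. [r9c4∈{5}] r9c4 has the single candidate 5, so r9c4=5.
Step 2. [r8c3∈{2,8}] across row 8, 8 lands solely at r8c3, so r8c3=8.
Step 3. [r5c9∈{2,5,6,9}] 9 has one home in row 5: r5c9 ⇒ r5c9=9.
Step 4. [r5c3∈{2,3,5,6}] col 3 places 3 nowhere but r5c3, so r5c3=3.
Step 5. [r6c3∈{1,2,5,6,7}] 7 has one home in row 6: r6c3. So r6c3=7.
Step 6. [r4c3∈{1,2,5,6}] col 3 places 6 nowhere but r4c3, so r4c3=6.
Step 7. [r4c1∈{1,4,5,8}] 1 has one home in box 4: r4c1 ⇒ r4c1=1.
Step 8. [r4c2∈{2,4,5,8}] in row 4, 4 fits only at r4c2, so r4c2=4.
Step 9. [r3c8∈{2,6,7,8}] col 8 places 7 nowhere but r3c8, so r3c8=7.
Step 10. [r7c3∈{2,5}] 2 has one home in col 3: r7c3 ⇒ r7c3=2.
Step 11. [r7c7∈{9}] r7c7's peers cover all but 9, so r7c7=9.
Step 12. [r6c7∈{1,6}] col 7 places 6 nowhere but r6c7, so r6c7=6.
Step 13. [r3c5∈{2,6,8}] 6 has one home in col 5: r3c5 ⇒ r3c5=6.
Step 14. [r2c7∈{1,8}] 1 has one home in col 7: r2c7, so r2c7=1.
Step 15. [r2c3∈{5}] r2c3 has the single candidate 5. So r2c3=5.
Step 16. [r6c5∈{2,5}] across col 5, 5 lands solely at r6c5 ⇒ r6c5=5.
Step 17. [r2c5∈{2,8}] in col 5, 2 fits only at r2c5 ⇒ r2c5=2.
Step 18. [r3c6∈{8}] only 8 remains possible at r3c6 ⇒ r3c6=8.
Step 19. [r1c8∈{6,8,9}] in row 1, 8 fits only at r1c8 ⇒ r1c8=8.
Step 20. [r6c2∈{2}] only 2 remains possible at r6c2 ⇒ r6c2=2.
Step 21. [r2c9∈{4}] r2c9 has the single candidate 4, so r2c9=4.
Step 22. [r5c2∈{5,8}] across col 2, 8 lands solely at r5c2, so r5c2=8.
Step 23. [r5c4∈{2,6}] 6 has one home in row 5: r5c4 ⇒ r5c4=6.
Step 24. [r3c9∈{2}] only 2 remains possible at r3c9 ⇒ r3c9=2.
Step 25. [r1c9∈{6}] nothing but 6 survives at r1c9. So r1c9=6.
Step 26. [r1c3∈{1}] r1c3 has the single candidate 1 ⇒ r1c3=1.
Step 27. [r6c6∈{4}] r6c6's peers cover all but 4 ⇒ r6c6=4.
Step 28. [r4c7∈{8}] r4c7 has the single candidate 8 ⇒ r4c7=8.
Step 29. [r1c6∈{5}] only 5 remains possible at r1c6. So r1c6=5.
Step 30. [r7c2∈{5}] nothing but 5 survives at r7c2. So r7c2=5.
Step 31. [r4c8∈{2}] nothing but 2 survives at r4c8. So r4c8=2.
Step 32. [r5c6∈{2}] r5c6's peers cover all but 2, so r5c6=2.
Step 33. [r8c9∈{7}] r8c9 has the single candidate 7. So r8c9=7.
Step 34. [r2c8∈{9}] r2c8's peers cover all but 9. So r2c8=9.
Step 35. [r1c4∈{9}] r1c4's peers cover all but 9. So r1c4=9.
Step 36. [r9c8∈{6}] nothing but 6 survives at r9c8 ⇒ r9c8=6.
Step 37. [r7c5∈{3}] r7c5 has the single candidate 3 ⇒ r7c5=3.
Step 38. [r8c4∈{2}] r8c4 is down to just 2 ⇒ r8c4=2.
Step 39. [r7c4∈{4}] r7c4 has the single candidate 4, so r7c4=4.
Step 40. [r2c1∈{8}] r2c1's peers cover all but 8, so r2c1=8.
Step 41. [r4c9∈{5}] r4c9's peers cover all but 5, so r4c9=5.
Step 42. [r5c1∈{5}] r5c1 is down to just 5, so r5c1=5.
Step 43. [r6c9∈{1}] nothing but 1 survives at r6c9 ⇒ r6c9=1.
Step 44. [r9c6∈{1}] r9c6 is down to just 1, so r9c6=1.
Step 45. [r3c2∈{3}] r3c2 is down to just 3, so r3c2=3.
Step 46. [r9c2∈{9}] only 9 remains possible at r9c2, so r9c2=9.
Step 47. [r3c1∈{4}] only 4 remains possible at r3c1 ⇒ r3c1=4.
Step 48. [r9c5∈{8}] nothing but 8 survives at r9c5, so r9c5=8.

Answer: 2 7 1 9 4 5 3 8 6 / 8 6 5 7 2 3 1 9 4 / 4 3 9 1 6 8 5 7 2 / 1 4 6 3 7 9 8 2 5 / 5 8 3 6 1 2 7 4 9 / 9 2 7 8 5 4 6 3 1 / 6 5 2 4 3 7 9 1 8 / 3 1 8 2 9 6 4 5 7 / 7 9 4 5 8 1 2 6 3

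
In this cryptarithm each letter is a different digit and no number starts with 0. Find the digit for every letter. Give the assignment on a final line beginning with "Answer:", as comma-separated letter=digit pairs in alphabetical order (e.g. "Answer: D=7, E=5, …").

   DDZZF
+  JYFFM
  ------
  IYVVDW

Step 1. [col 1: F + M ≡ W (mod 10)] several values work for W in column 1 (F + M ≡ W (mod 10), carry-in 0); try W=9 ⇒ W=9.
Step 2. [col 1: F + M ≡ W (mod 10)] column 1 (F + M ≡ W (mod 10), carry-in 0) doesn't pin M yet; pick M=4 and continue ⇒ M=4.
Step 3. [col 1: F + M ≡ W (mod 10)] column 1 reads F+M+carry(0)=W with M=4, W=9; with digits 4,9 already taken and all letters distinct, the only value for F is 5 ⇒ F=5.
Step 4. [col 2: Z + F ≡ D (mod 10)] Z=7 is one option consistent with column 2 (Z + F ≡ D (mod 10), carry-in 0) — take it ⇒ Z=7.
Step 5. [col 2: Z + F ≡ D (mod 10)] column 2: given Z=7, F=5, carry-in 0, and digits 4,5,7,9 already taken and all letters distinct, Z+F≡D (mod 10) forces D=2. So D=2.
Step 6. [col 3: Z + F ≡ V (mod 10)] from column 3 (Z=7, F=5, carry-in 1, digits 2,4,5,7,9 already taken and all letters distinct): V must equal 3 ⇒ V=3.
Step 7. [I] adding two 5-digit numbers gives at most 5+1 digits, and here it does — I is that final carry and must be 1 ⇒ I=1.
Step 8. [col 4: D + Y ≡ V (mod 10)] from column 4 (D=2, V=3, carry-in 1, digits 1,2,3,4,5,7,9 already taken and all letters distinct): Y must equal 0. So Y=0.
Step 9. [col 5: D + J ≡ Y (mod 10)] from column 5 (D=2, Y=0, carry-in 0, digits 0,1,2,3,4,5,7,9 already taken and all letters distinct): J must equal 8, so J=8.

Answer: D=2, F=5, I=1, J=8, M=4, V=3, W=9, Y=0, Z=7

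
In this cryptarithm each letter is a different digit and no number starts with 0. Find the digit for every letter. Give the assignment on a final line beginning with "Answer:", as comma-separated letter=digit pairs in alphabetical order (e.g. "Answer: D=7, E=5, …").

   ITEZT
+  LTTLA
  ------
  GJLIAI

Step 1. [col 1: T + A ≡ I (mod 10)] column 1 (T + A ≡ I (mod 10), carry-in 0) doesn't pin I yet; pick I=2 and continue ⇒ I=2.
Step 2. [col 1: T + A ≡ I (mod 10)] T=8 is one option consistent with column 1 (T + A ≡ I (mod 10), carry-in 0) — take it ⇒ T=8.
Step 3. [G] G is the leading digit of a 6-digit sum of two 5-digit numbers; the final carry is exactly 1, so G=1.
Step 4. [col 1: T + A ≡ I (mod 10)] column 1: given T=8, I=2, carry-in 0, and digits 1,2,8 already taken and all letters distinct, T+A≡I (mod 10) forces A=4, so A=4.
Step 5. [col 2: Z + L ≡ A (mod 10)] column 2 (Z + L ≡ A (mod 10), carry-in 1) doesn't pin L yet; pick L=7 and continue, so L=7.
Step 6. [col 2: Z + L ≡ A (mod 10)] from column 2 (L=7, A=4, carry-in 1, digits 1,2,4,7,8 already taken and all letters distinct): Z must equal 6. So Z=6.
Step 7. [col 3: E + T ≡ I (mod 10)] column 3 reads E+T+carry(1)=I with T=8, I=2; with digits 1,2,4,6,7,8 already taken and all letters distinct, the only value for E is 3. So E=3.
Step 8. [col 5: I + L ≡ J (mod 10)] column 5 reads I+L+carry(1)=J with I=2, L=7; with digits 1,2,3,4,6,7,8 already taken and all letters distinct, the only value for J is 0. So J=0.

Answer: A=4, E=3, G=1, I=2, J=0, L=7, T=8, Z=6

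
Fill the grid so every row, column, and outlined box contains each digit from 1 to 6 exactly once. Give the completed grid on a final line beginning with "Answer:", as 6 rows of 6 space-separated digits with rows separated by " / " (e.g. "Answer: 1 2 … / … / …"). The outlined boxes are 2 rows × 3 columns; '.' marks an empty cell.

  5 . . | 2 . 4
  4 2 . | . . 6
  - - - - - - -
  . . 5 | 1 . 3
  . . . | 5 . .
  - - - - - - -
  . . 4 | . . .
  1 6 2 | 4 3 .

Step 1. [r1c5∈{1}] r1c5 is down to just 1 ⇒ r1c5=1.
Step 2. [r4c6∈{2}] r4c6 has the single candidate 2 ⇒ r4c6=2.
Step 3. [r1c2∈{3}] nothing but 3 survives at r1c2. So r1c2=3.
Step 4. [r4c3∈{1,3,6}] r4c3 is the only open cell in col 3 admitting 3. So r4c3=3.
Step 5. [r5c5∈{2,5,6}] row 5 places 2 nowhere but r5c5. So r5c5=2.
Step 6. [r3c2∈{4}] r3c2's peers cover all but 4, so r3c2=4.
Step 7. [r4c1∈{6}] r4c1 has the single candidate 6, so r4c1=6.
Step 8. [r6c6∈{5}] r6c6 is down to just 5, so r6c6=5.
Step 9. [r1c3∈{6}] r1c3's peers cover all but 6, so r1c3=6.
Step 10. [r2c4∈{3}] r2c4 has the single candidate 3. So r2c4=3.
Step 11. [r4c5∈{4}] only 4 remains possible at r4c5. So r4c5=4.
Step 12. [r3c5∈{6}] nothing but 6 survives at r3c5, so r3c5=6.
Step 13. [r5c4∈{6}] r5c4 is down to just 6 ⇒ r5c4=6.
Step 14. [r5c6∈{1}] r5c6 has the single candidate 1, so r5c6=1.
Step 15. [r2c3∈{1}] nothing but 1 survives at r2c3. So r2c3=1.
Step 16. [r4c2∈{1}] nothing but 1 survives at r4c2, so r4c2=1.
Step 17. [r3c1∈{2}] only 2 remains possible at r3c1 ⇒ r3c1=2.
Step 18. [r2c5∈{5}] r2c5 has the single candidate 5 ⇒ r2c5=5.
Step 19. [r5c1∈{3}] only 3 remains possible at r5c1 ⇒ r5c1=3.
Step 20. [r5c2∈{5}] r5c2 has the single candidate 5. So r5c2=5.

Answer: 5 3 6 2 1 4 / 4 2 1 3 5 6 / 2 4 5 1 6 3 / 6 1 3 5 4 2 / 3 5 4 6 2 1 / 1 6 2 4 3 5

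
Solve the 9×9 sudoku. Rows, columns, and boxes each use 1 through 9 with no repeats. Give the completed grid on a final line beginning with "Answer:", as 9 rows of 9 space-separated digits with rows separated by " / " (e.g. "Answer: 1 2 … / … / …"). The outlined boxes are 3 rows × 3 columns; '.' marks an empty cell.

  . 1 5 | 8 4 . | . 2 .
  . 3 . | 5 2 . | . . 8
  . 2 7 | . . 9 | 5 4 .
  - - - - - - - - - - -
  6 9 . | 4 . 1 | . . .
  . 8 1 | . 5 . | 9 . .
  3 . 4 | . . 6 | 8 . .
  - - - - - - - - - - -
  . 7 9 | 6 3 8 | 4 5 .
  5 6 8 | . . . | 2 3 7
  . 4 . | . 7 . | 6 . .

Step 1. [r1c9∈{3,6,9}] row 1 places 6 nowhere but r1c9 ⇒ r1c9=6.
Step 2. [r7c9∈{1}] r7c9 has the single candidate 1, so r7c9=1.
Step 3. [r2c8∈{1,7,9}] r2c8 is the only open cell in box 3 admitting 9. So r2c8=9.
Step 4. [r5c1∈{2,7}] r5c1 is the only open cell in col 1 admitting 7. So r5c1=7.
Step 5. [r3c9∈{3}] r3c9 is down to just 3. So r3c9=3.
Step 6. [r3c4∈{1}] r3c4's peers cover all but 1, so r3c4=1.
Step 7. [r1c7∈{7}] r1c7 has the single candidate 7. So r1c7=7.
Step 8. [r8c4∈{9}] r8c4's peers cover all but 9 ⇒ r8c4=9.
Step 9. [r9c4∈{2}] r9c4's peers cover all but 2, so r9c4=2.
Step 10. [r6c9∈{2,5}] in row 6, 2 fits only at r6c9, so r6c9=2.
Step 11. [r5c6∈{2,3}] 2 has one home in row 5: r5c6. So r5c6=2.
Step 12. [r6c8∈{1,7}] in row 6, 1 fits only at r6c8. So r6c8=1.
Step 13. [r6c4∈{7}] only 7 remains possible at r6c4. So r6c4=7.
Step 14. [r4c8∈{7}] r4c8's peers cover all but 7 ⇒ r4c8=7.
Step 15. [r2c6∈{7}] r2c6 has the single candidate 7, so r2c6=7.
Step 16. [r2c7∈{1}] r2c7's peers cover all but 1, so r2c7=1.
Step 17. [r9c6∈{5}] nothing but 5 survives at r9c6. So r9c6=5.
Step 18. [r4c7∈{3}] nothing but 3 survives at r4c7 ⇒ r4c7=3.
Step 19. [r9c1∈{1}] nothing but 1 survives at r9c1 ⇒ r9c1=1.
Step 20. [r3c5∈{6}] r3c5 is down to just 6, so r3c5=6.
Step 21. [r6c5∈{9}] r6c5's peers cover all but 9, so r6c5=9.
Step 22. [r5c8∈{6}] nothing but 6 survives at r5c8. So r5c8=6.
Step 23. [r8c6∈{4}] r8c6's peers cover all but 4. So r8c6=4.
Step 24. [r5c4∈{3}] r5c4's peers cover all but 3. So r5c4=3.
Step 25. [r9c8∈{8}] only 8 remains possible at r9c8, so r9c8=8.
Step 26. [r9c3∈{3}] r9c3 is down to just 3. So r9c3=3.
Step 27. [r3c1∈{8}] r3c1 has the single candidate 8, so r3c1=8.
Step 28. [r2c3∈{6}] r2c3's peers cover all but 6 ⇒ r2c3=6.
Step 29. [r2c1∈{4}] r2c1's peers cover all but 4. So r2c1=4.
Step 30. [r4c5∈{8}] r4c5's peers cover all but 8, so r4c5=8.
Step 31. [r4c3∈{2}] r4c3 is down to just 2 ⇒ r4c3=2.
Step 32. [r8c5∈{1}] r8c5 has the single candidate 1. So r8c5=1.
Step 33. [r6c2∈{5}] only 5 remains possible at r6c2 ⇒ r6c2=5.
Step 34. [r1c1∈{9}] r1c1's peers cover all but 9. So r1c1=9.
Step 35. [r4c9∈{5}] nothing but 5 survives at r4c9. So r4c9=5.
Step 36. [r1c6∈{3}] nothing but 3 survives at r1c6. So r1c6=3.
Step 37. [r9c9∈{9}] r9c9's peers cover all but 9. So r9c9=9.
Step 38. [r5c9∈{4}] r5c9 has the single candidate 4, so r5c9=4.
Step 39. [r7c1∈{2}] r7c1's peers cover all but 2 ⇒ r7c1=2.

Answer: 9 1 5 8 4 3 7 2 6 / 4 3 6 5 2 7 1 9 8 / 8 2 7 1 6 9 5 4 3 / 6 9 2 4 8 1 3 7 5 / 7 8 1 3 5 2 9 6 4 / 3 5 4 7 9 6 8 1 2 / 2 7 9 6 3 8 4 5 1 / 5 6 8 9 1 4 2 3 7 / 1 4 3 2 7 5 6 8 9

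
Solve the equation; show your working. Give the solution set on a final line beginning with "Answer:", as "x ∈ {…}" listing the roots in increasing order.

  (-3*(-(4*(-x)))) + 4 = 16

Step 1. [(-3*(-(4*(-x)))) + 4 = 16] peel the +4: subtract 4 from each side, so sub: -3*(-(4*(-x))) = 12.
Step 2. [-3*(-(4*(-x))) = 12] -3·(inner) — divide through by -3. So div: -(4*(-x)) = -4.
Step 3. [-(4*(-x)) = -4] LHS negated; negate both sides, so neg: 4*(-x) = 4.
Step 4. [4*(-x) = 4] 4·(inner) — divide through by 4. So div: -x = 1.
Step 5. [-x = 1] flip signs both sides, so neg: x = -1.

Answer: x ∈ {-1}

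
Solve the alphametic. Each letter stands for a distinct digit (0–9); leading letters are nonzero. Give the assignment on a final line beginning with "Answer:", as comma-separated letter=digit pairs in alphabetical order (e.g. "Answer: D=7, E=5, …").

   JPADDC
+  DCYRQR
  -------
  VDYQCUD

Step 1. [V] V is the leading digit of a 7-digit sum of two 6-digit numbers; the final carry is exactly 1. So V=1.
Step 2. [col 1: C + R ≡ D (mod 10)] several values work for D in column 1 (C + R ≡ D (mod 10), carry-in 0); try D=2. So D=2.
Step 3. [col 1: C + R ≡ D (mod 10)] no forcing yet in column 1 (carry-in 0); C=7 is free and consistent — try it ⇒ C=7.
Step 4. [col 1: C + R ≡ D (mod 10)] from column 1 (C=7, D=2, carry-in 0, digits 1,2,7 already taken and all letters distinct): R must equal 5, so R=5.
Step 5. [col 2: D + Q ≡ U (mod 10)] no forcing yet in column 2 (carry-in 1); U=3 is free and consistent — try it ⇒ U=3.
Step 6. [col 2: D + Q ≡ U (mod 10)] column 2: given D=2, U=3, carry-in 1, and digits 1,2,3,5,7 already taken and all letters distinct, D+Q≡U (mod 10) forces Q=0, so Q=0.
Step 7. [col 4: A + Y ≡ Q (mod 10)] no forcing yet in column 4 (carry-in 0); Y=6 is free and consistent — try it. So Y=6.
Step 8. [col 4: A + Y ≡ Q (mod 10)] column 4 reads A+Y+carry(0)=Q with Y=6, Q=0; with digits 0,1,2,3,5,6,7 already taken and all letters distinct, the only value for A is 4. So A=4.
Step 9. [col 5: P + C ≡ Y (mod 10)] from column 5 (C=7, Y=6, carry-in 1, digits 0,1,2,3,4,5,6,7 already taken and all letters distinct): P must equal 8. So P=8.
Step 10. [col 6: J + D ≡ D (mod 10)] column 6 reads J+D+carry(1)=D with D=2; with digits 0,1,2,3,4,5,6,7,8 already taken and all letters distinct, the only value for J is 9 ⇒ J=9.

Answer: A=4, C=7, D=2, J=9, P=8, Q=0, R=5, U=3, V=1, Y=6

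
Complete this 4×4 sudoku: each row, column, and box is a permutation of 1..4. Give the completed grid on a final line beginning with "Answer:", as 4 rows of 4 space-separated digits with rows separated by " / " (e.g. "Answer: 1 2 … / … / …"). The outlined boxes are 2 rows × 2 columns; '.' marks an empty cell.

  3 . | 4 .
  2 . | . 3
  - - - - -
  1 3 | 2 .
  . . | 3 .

Step 1. [r4c1∈{4}] r4c1's peers cover all but 4 ⇒ r4c1=4.
Step 2. [r2c3∈{1}] r2c3's peers cover all but 1 ⇒ r2c3=1.
Step 3. [r4c2∈{2}] r4c2's peers cover all but 2 ⇒ r4c2=2.
Step 4. [r1c2∈{1}] r1c2's peers cover all but 1, so r1c2=1.
Step 5. [r3c4∈{4}] r3c4 is down to just 4, so r3c4=4.
Step 6. [r1c4∈{2}] r1c4 has the single candidate 2 ⇒ r1c4=2.
Step 7. [r4c4∈{1}] r4c4's peers cover all but 1, so r4c4=1.
Step 8. [r2c2∈{4}] r2c2 is down to just 4. So r2c2=4.

Answer: 3 1 4 2 / 2 4 1 3 / 1 3 2 4 / 4 2 3 1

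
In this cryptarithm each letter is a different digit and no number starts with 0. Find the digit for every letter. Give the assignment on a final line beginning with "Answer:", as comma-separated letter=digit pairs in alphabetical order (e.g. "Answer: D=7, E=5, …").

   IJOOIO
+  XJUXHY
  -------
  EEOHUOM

Step 1. [col 1: O + Y ≡ M (mod 10)] column 1 (O + Y ≡ M (mod 10), carry-in 0) doesn't pin Y yet; pick Y=8 and continue. So Y=8.
Step 2. [col 1: O + Y ≡ M (mod 10)] no forcing yet in column 1 (carry-in 0); M=5 is free and consistent — try it. So M=5.
Step 3. [col 1: O + Y ≡ M (mod 10)] in column 1 we have O+Y≡M with carry-in 0; given Y=8, M=5 and digits 5,8 already taken and all letters distinct, that pins O to 7 ⇒ O=7.
Step 4. [col 2: I + H ≡ O (mod 10)] no forcing yet in column 2 (carry-in 1); H=4 is free and consistent — try it. So H=4.
Step 5. [E] the sum has 7 digits but both addends have 6; that extra leading digit E is the final carry, namely 1. So E=1.
Step 6. [col 2: I + H ≡ O (mod 10)] in column 2 we have I+H≡O with carry-in 1; given H=4, O=7 and digits 1,4,5,7,8 already taken and all letters distinct, that pins I to 2 ⇒ I=2.
Step 7. [col 3: O + X ≡ U (mod 10)] several values work for X in column 3 (O + X ≡ U (mod 10), carry-in 0); try X=9, so X=9.
Step 8. [col 3: O + X ≡ U (mod 10)] column 3 reads O+X+carry(0)=U with O=7, X=9; with digits 1,2,4,5,7,8,9 already taken and all letters distinct, the only value for U is 6 ⇒ U=6.
Step 9. [col 5: J + J ≡ O (mod 10)] in column 5 we have J+J≡O with carry-in 1; given O=7 and digits 1,2,4,5,6,7,8,9 already taken and all letters distinct, that pins J to 3. So J=3.

Answer: E=1, H=4, I=2, J=3, M=5, O=7, U=6, X=9, Y=8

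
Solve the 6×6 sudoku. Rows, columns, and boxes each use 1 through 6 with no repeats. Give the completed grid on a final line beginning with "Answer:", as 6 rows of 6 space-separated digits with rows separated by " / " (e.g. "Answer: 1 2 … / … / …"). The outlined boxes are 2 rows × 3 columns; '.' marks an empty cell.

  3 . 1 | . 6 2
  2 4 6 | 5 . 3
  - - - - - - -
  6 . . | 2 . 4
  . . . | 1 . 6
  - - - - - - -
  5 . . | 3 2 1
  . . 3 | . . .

Step 1. [r3c3∈{5}] only 5 remains possible at r3c3 ⇒ r3c3=5.
Step 2. [r6c5∈{4,5}] 4 has one home in col 5: r6c5 ⇒ r6c5=4.
Step 3. [r6c2∈{1,2,6}] row 6 places 2 nowhere but r6c2. So r6c2=2.
Step 4. [r3c5∈{3}] r3c5 has the single candidate 3. So r3c5=3.
Step 5. [r5c3∈{4}] nothing but 4 survives at r5c3 ⇒ r5c3=4.
Step 6. [r5c2∈{6}] r5c2 is down to just 6, so r5c2=6.
Step 7. [r6c6∈{5}] r6c6's peers cover all but 5. So r6c6=5.
Step 8. [r4c1∈{4}] nothing but 4 survives at r4c1 ⇒ r4c1=4.
Step 9. [r6c4∈{6}] r6c4's peers cover all but 6. So r6c4=6.
Step 10. [r4c2∈{3}] r4c2 is down to just 3. So r4c2=3.
Step 11. [r4c5∈{5}] r4c5's peers cover all but 5. So r4c5=5.
Step 12. [r4c3∈{2}] only 2 remains possible at r4c3 ⇒ r4c3=2.
Step 13. [r1c2∈{5}] r1c2 is down to just 5, so r1c2=5.
Step 14. [r1c4∈{4}] only 4 remains possible at r1c4. So r1c4=4.
Step 15. [r2c5∈{1}] r2c5 is down to just 1. So r2c5=1.
Step 16. [r6c1∈{1}] nothing but 1 survives at r6c1. So r6c1=1.
Step 17. [r3c2∈{1}] only 1 remains possible at r3c2 ⇒ r3c2=1.

Answer: 3 5 1 4 6 2 / 2 4 6 5 1 3 / 6 1 5 2 3 4 / 4 3 2 1 5 6 / 5 6 4 3 2 1 / 1 2 3 6 4 5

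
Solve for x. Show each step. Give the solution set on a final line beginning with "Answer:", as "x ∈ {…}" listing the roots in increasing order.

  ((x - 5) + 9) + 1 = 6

Step 1. [((x - 5) + 9) + 1 = 6] peel the +1: subtract 1 from each side, so sub: (x - 5) + 9 = 5.
Step 2. [(x - 5) + 9 = 5] +9 is outermost — subtract 9 both sides, so sub: x - 5 = -4.
Step 3. [x - 5 = -4] peel the -5: add 5 from each side, so sub: x = 1.

Answer: x ∈ {1}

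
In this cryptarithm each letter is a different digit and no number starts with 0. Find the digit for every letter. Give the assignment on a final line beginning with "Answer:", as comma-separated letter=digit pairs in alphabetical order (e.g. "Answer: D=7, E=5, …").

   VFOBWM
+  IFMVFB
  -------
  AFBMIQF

Step 1. [A] the sum has 7 digits but both addends have 6; that extra leading digit A is the final carry, namely 1 ⇒ A=1.
Step 2. [col 1: M + B ≡ F (mod 10)] column 1 (M + B ≡ F (mod 10), carry-in 0) doesn't pin M yet; pick M=6 and continue. So M=6.
Step 3. [col 1: M + B ≡ F (mod 10)] no forcing yet in column 1 (carry-in 0); F=3 is free and consistent — try it. So F=3.
Step 4. [col 1: M + B ≡ F (mod 10)] in column 1 we have M+B≡F with carry-in 0; given M=6, F=3 and digits 1,3,6 already taken and all letters distinct, that pins B to 7. So B=7.
Step 5. [col 2: W + F ≡ Q (mod 10)] W=0 is one option consistent with column 2 (W + F ≡ Q (mod 10), carry-in 1) — take it, so W=0.
Step 6. [col 2: W + F ≡ Q (mod 10)] from column 2 (W=0, F=3, carry-in 1, digits 0,1,3,6,7 already taken and all letters distinct): Q must equal 4 ⇒ Q=4.
Step 7. [col 3: B + V ≡ I (mod 10)] several values work for V in column 3 (B + V ≡ I (mod 10), carry-in 0); try V=8 ⇒ V=8.
Step 8. [col 3: B + V ≡ I (mod 10)] from column 3 (B=7, V=8, carry-in 0, digits 0,1,3,4,6,7,8 already taken and all letters distinct): I must equal 5. So I=5.
Step 9. [col 4: O + M ≡ M (mod 10)] column 4 reads O+M+carry(1)=M with M=6; with digits 0,1,3,4,5,6,7,8 already taken and all letters distinct, the only value for O is 9 ⇒ O=9.

Answer: A=1, B=7, F=3, I=5, M=6, O=9, Q=4, V=8, W=0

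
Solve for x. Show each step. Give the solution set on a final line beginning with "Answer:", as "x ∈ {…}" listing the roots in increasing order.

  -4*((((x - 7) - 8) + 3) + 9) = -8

Step 1. [-4*((((x - 7) - 8) + 3) + 9) = -8] -4 out front; divide by -4, so div: (((x - 7) - 8) + 3) + 9 = 2.
Step 2. [(((x - 7) - 8) + 3) + 9 = 2] the outer +9 inverts by subtracting 9, so sub: ((x - 7) - 8) + 3 = -7.
Step 3. [((x - 7) - 8) + 3 = -7] 3 comes off first (subtract 3). So sub: (x - 7) - 8 = -10.
Step 4. [(x - 7) - 8 = -10] add 8: x sits inside (… - 8). So sub: x - 7 = -2.
Step 5. [x - 7 = -2] peel the -7: add 7 from each side ⇒ sub: x = 5.

Answer: x ∈ {5}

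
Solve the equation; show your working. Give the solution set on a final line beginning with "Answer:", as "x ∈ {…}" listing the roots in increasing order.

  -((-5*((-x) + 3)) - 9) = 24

Step 1. [-((-5*((-x) + 3)) - 9) = 24] flip signs both sides ⇒ neg: (-5*((-x) + 3)) - 9 = -24.
Step 2. [(-5*((-x) + 3)) - 9 = -24] add 9: x sits inside (… - 9), so sub: -5*((-x) + 3) = -15.
Step 3. [-5*((-x) + 3) = -15] divide by the outer -5. So div: (-x) + 3 = 3.
Step 4. [(-x) + 3 = 3] subtract 3: x sits inside (… + 3), so sub: -x = 0.
Step 5. [-x = 0] leading − — multiply by −1, so neg: x = 0.

Answer: x ∈ {0}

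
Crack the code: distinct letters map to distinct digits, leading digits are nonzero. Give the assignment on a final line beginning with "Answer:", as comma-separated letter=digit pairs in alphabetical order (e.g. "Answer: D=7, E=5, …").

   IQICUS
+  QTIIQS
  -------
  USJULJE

Step 1. [U] the sum has 7 digits but both addends have 6; that extra leading digit U is the final carry, namely 1, so U=1.
Step 2. [col 1: S + S ≡ E (mod 10)] E=6 is one option consistent with column 1 (S + S ≡ E (mod 10), carry-in 0) — take it. So E=6.
Step 3. [col 1: S + S ≡ E (mod 10)] S=3 is one option consistent with column 1 (S + S ≡ E (mod 10), carry-in 0) — take it. So S=3.
Step 4. [col 2: U + Q ≡ J (mod 10)] several values work for J in column 2 (U + Q ≡ J (mod 10), carry-in 0); try J=9. So J=9.
Step 5. [col 2: U + Q ≡ J (mod 10)] from column 2 (U=1, J=9, carry-in 0, digits 1,3,6,9 already taken and all letters distinct): Q must equal 8, so Q=8.
Step 6. [col 3: C + I ≡ L (mod 10)] L=2 is one option consistent with column 3 (C + I ≡ L (mod 10), carry-in 0) — take it ⇒ L=2.
Step 7. [col 3: C + I ≡ L (mod 10)] C=7 is one option consistent with column 3 (C + I ≡ L (mod 10), carry-in 0) — take it ⇒ C=7.
Step 8. [col 3: C + I ≡ L (mod 10)] column 3: given C=7, L=2, carry-in 0, and digits 1,2,3,6,7,8,9 already taken and all letters distinct, C+I≡L (mod 10) forces I=5. So I=5.
Step 9. [col 5: Q + T ≡ J (mod 10)] column 5: given Q=8, J=9, carry-in 1, and digits 1,2,3,5,6,7,8,9 already taken and all letters distinct, Q+T≡J (mod 10) forces T=0 ⇒ T=0.

Answer: C=7, E=6, I=5, J=9, L=2, Q=8, S=3, T=0, U=1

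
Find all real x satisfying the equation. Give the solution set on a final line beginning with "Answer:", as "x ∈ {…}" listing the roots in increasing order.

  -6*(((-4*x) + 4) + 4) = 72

Step 1. [-6*(((-4*x) + 4) + 4) = 72] divide by the outer -6, so div: ((-4*x) + 4) + 4 = -12.
Step 2. [((-4*x) + 4) + 4 = -12] 4 comes off first (subtract 4). So sub: (-4*x) + 4 = -16.
Step 3. [(-4*x) + 4 = -16] peel the +4: subtract 4 from each side, so sub: -4*x = -20.
Step 4. [-4*x = -20] leading coefficient -4: divide by -4. So div: x = 5.

Answer: x ∈ {5}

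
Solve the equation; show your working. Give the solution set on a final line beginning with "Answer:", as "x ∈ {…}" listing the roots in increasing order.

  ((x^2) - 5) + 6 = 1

Step 1. [((x^2) - 5) + 6 = 1] peel the +6: subtract 6 from each side ⇒ sub: (x^2) - 5 = -5.
Step 2. [(x^2) - 5 = -5] the outer -5 inverts by adding 5, so sub: x^2 = 0.
Step 3. [x^2 = 0] LHS squared, RHS 0 ≥ 0: apply √ (±), so sqrt: x = 0.

Answer: x ∈ {0}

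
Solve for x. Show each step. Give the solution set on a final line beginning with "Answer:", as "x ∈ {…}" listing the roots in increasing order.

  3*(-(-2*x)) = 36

Step 1. [3*(-(-2*x)) = 36] leading coefficient 3: divide by 3 ⇒ div: -(-2*x) = 12.
Step 2. [-(-2*x) = 12] flip signs both sides, so neg: -2*x = -12.
Step 3. [-2*x = -12] leading coefficient -2: divide by -2. So div: x = 6.

Answer: x ∈ {6}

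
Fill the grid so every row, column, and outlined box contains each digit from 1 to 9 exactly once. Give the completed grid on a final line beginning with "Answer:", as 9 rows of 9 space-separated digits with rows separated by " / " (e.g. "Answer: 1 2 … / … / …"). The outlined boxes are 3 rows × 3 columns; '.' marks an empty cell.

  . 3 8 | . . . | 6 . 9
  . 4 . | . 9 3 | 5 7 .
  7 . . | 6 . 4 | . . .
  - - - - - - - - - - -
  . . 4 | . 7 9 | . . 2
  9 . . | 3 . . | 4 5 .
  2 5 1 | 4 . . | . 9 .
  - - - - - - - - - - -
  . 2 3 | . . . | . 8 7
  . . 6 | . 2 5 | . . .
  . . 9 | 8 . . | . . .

Step 1. [r9c5∈{1,3,4,6}] col 5 places 3 nowhere but r9c5 ⇒ r9c5=3.
Step 2. [r3c5∈{1,5,8}] 8 has one home in box 2: r3c5. So r3c5=8.
Step 3. [r6c5∈{6}] r6c5's peers cover all but 6. So r6c5=6.
Step 4. [r5c5∈{1}] r5c5 has the single candidate 1 ⇒ r5c5=1.
Step 5. [r1c8∈{1,2,4}] in row 1, 4 fits only at r1c8, so r1c8=4.
Step 6. [r4c1∈{3,6,8}] r4c1 is the only open cell in col 1 admitting 3 ⇒ r4c1=3.
Step 7. [r9c9∈{1,4,5,6}] col 9 places 5 nowhere but r9c9 ⇒ r9c9=5.
Step 8. [r9c8∈{1,2,6}] in box 9, 6 fits only at r9c8, so r9c8=6.
Step 9. [r3c8∈{1,2,3}] r3c8 is the only open cell in col 8 admitting 2, so r3c8=2.
Step 10. [r8c9∈{1,3,4}] 4 has one home in col 9: r8c9 ⇒ r8c9=4.
Step 11. [r7c1∈{1,4,5}] row 7 places 5 nowhere but r7c1 ⇒ r7c1=5.
Step 12. [r1c1∈{1}] r1c1 is down to just 1. So r1c1=1.
Step 13. [r2c4∈{1,2}] in box 2, 1 fits only at r2c4. So r2c4=1.
Step 14. [r1c4∈{2,5,7}] r1c4 is the only open cell in col 4 admitting 2 ⇒ r1c4=2.
Step 15. [r8c4∈{7,9}] r8c4 is the only open cell in col 4 admitting 7 ⇒ r8c4=7.
Step 16. [r6c6∈{8}] r6c6's peers cover all but 8 ⇒ r6c6=8.
Step 17. [r9c6∈{1}] r9c6 has the single candidate 1. So r9c6=1.
Step 18. [r7c7∈{1,9}] across row 7, 1 lands solely at r7c7 ⇒ r7c7=1.
Step 19. [r3c7∈{3}] only 3 remains possible at r3c7, so r3c7=3.
Step 20. [r4c7∈{8}] r4c7's peers cover all but 8. So r4c7=8.
Step 21. [r5c2∈{6,7,8}] across row 5, 8 lands solely at r5c2, so r5c2=8.
Step 22. [r3c2∈{9}] r3c2's peers cover all but 9. So r3c2=9.
Step 23. [r6c9∈{3}] r6c9's peers cover all but 3 ⇒ r6c9=3.
Step 24. [r9c2∈{7}] nothing but 7 survives at r9c2. So r9c2=7.
Step 25. [r2c1∈{6}] only 6 remains possible at r2c1 ⇒ r2c1=6.
Step 26. [r6c7∈{7}] nothing but 7 survives at r6c7 ⇒ r6c7=7.
Step 27. [r2c3∈{2}] only 2 remains possible at r2c3, so r2c3=2.
Step 28. [r2c9∈{8}] r2c9's peers cover all but 8, so r2c9=8.
Step 29. [r3c9∈{1}] only 1 remains possible at r3c9, so r3c9=1.
Step 30. [r7c5∈{4}] only 4 remains possible at r7c5 ⇒ r7c5=4.
Step 31. [r5c6∈{2}] only 2 remains possible at r5c6 ⇒ r5c6=2.
Step 32. [r8c1∈{8}] only 8 remains possible at r8c1. So r8c1=8.
Step 33. [r7c4∈{9}] r7c4 has the single candidate 9 ⇒ r7c4=9.
Step 34. [r8c2∈{1}] r8c2 has the single candidate 1, so r8c2=1.
Step 35. [r3c3∈{5}] r3c3 is down to just 5 ⇒ r3c3=5.
Step 36. [r4c2∈{6}] r4c2 has the single candidate 6 ⇒ r4c2=6.
Step 37. [r8c7∈{9}] r8c7's peers cover all but 9 ⇒ r8c7=9.
Step 38. [r9c1∈{4}] nothing but 4 survives at r9c1 ⇒ r9c1=4.
Step 39. [r1c5∈{5}] r1c5's peers cover all but 5, so r1c5=5.
Step 40. [r8c8∈{3}] r8c8 is down to just 3, so r8c8=3.
Step 41. [r4c8∈{1}] r4c8 is down to just 1 ⇒ r4c8=1.
Step 42. [r1c6∈{7}] nothing but 7 survives at r1c6 ⇒ r1c6=7.
Step 43. [r9c7∈{2}] r9c7 is down to just 2 ⇒ r9c7=2.
Step 44. [r4c4∈{5}] r4c4 has the single candidate 5 ⇒ r4c4=5.
Step 45. [r5c3∈{7}] r5c3 has the single candidate 7 ⇒ r5c3=7.
Step 46. [r7c6∈{6}] r7c6's peers cover all but 6, so r7c6=6.
Step 47. [r5c9∈{6}] r5c9 is down to just 6 ⇒ r5c9=6.

Answer: 1 3 8 2 5 7 6 4 9 / 6 4 2 1 9 3 5 7 8 / 7 9 5 6 8 4 3 2 1 / 3 6 4 5 7 9 8 1 2 / 9 8 7 3 1 2 4 5 6 / 2 5 1 4 6 8 7 9 3 / 5 2 3 9 4 6 1 8 7 / 8 1 6 7 2 5 9 3 4 / 4 7 9 8 3 1 2 6 5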